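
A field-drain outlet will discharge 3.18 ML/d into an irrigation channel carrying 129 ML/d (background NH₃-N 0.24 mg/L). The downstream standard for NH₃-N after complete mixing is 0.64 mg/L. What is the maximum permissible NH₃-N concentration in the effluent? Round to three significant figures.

At the limit, (Qr·Cr + Qe·Cₑ)/(Qr + Qe) = 0.64:
Cₑ = (132.2·0.64 − 129.0·0.2400) / 3.180 = 16.87 mg/L.

16.9 mg/L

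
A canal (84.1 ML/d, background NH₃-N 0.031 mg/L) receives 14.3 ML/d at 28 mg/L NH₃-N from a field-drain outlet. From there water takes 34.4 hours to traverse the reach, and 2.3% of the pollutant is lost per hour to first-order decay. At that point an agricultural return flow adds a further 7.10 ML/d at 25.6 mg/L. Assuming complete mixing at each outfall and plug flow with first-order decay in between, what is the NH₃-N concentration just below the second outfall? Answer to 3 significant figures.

3.44 mg/L

After mixing, C = (84.10·0.03100 + 14.30·28.00) / 98.40 = 403.0/98.40 = 4.096 mg/L; combined flow 98.40 ML/d.
2.3%/h lost → k = −ln(1 − 0.023) = 0.02327 h⁻¹.
First-order decay: C = 4.096·exp(−k·t) = 4.096·0.4491 = 1.839 mg/L.
At the second outfall, C = (98.40·1.839 + 7.100·25.60) / (98.40 + 7.100) = 3.439 mg/L.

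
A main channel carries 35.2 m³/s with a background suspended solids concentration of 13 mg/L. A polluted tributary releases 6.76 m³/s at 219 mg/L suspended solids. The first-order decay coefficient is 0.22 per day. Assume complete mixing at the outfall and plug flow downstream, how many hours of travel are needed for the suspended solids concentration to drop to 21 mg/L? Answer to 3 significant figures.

86.0 h

After mixing, C = (35.20·13.00 + 6.760·219.0) / 41.96 = 1938/41.96 = 46.19 mg/L.
46.19·exp(−k·t) = 21 → t = ln(46.19/21)/k = 309500 s = 85.98 h.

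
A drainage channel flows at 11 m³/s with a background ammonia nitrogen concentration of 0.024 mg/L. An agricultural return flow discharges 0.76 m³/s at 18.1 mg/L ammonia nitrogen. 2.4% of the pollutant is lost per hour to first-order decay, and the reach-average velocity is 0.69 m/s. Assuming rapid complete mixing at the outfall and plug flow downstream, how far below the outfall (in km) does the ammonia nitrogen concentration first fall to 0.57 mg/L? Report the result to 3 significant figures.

75.5 km

Flow-weighted average: C = (11.00·0.02400 + 0.7600·18.10) / 11.76 = 14.02/11.76 = 1.192 mg/L.
2.4%/h lost → k = −ln(1 − 0.024) = 0.02429 h⁻¹.
Set 1.192·exp(−k·t) = 0.57 → t = ln(1.192/0.57)/k = 109400 s = 30.38 h.
Distance = v·t = 0.69·109400 = 75450 m = 75.45 km.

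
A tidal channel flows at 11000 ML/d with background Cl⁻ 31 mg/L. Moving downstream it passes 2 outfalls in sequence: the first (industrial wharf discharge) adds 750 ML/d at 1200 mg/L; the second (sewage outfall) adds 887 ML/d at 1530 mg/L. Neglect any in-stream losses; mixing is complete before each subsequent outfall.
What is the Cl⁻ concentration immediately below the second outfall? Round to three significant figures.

Outfall 1: combined Q = 11750 ML/d; C = (11000·31.00 + 750.0·1200)/11750 = 105.6 mg/L.
Outfall 2: combined Q = 12640 ML/d; C = (11750·105.6 + 887.0·1530)/12640 = 205.6 mg/L.

206 mg/L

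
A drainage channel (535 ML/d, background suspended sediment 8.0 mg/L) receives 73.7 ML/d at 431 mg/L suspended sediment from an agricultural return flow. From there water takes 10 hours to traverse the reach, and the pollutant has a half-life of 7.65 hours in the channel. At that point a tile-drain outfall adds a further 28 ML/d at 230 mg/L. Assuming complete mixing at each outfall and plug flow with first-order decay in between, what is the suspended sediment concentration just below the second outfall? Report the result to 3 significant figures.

33.0 mg/L

Mixed concentration C = ΣQC/ΣQ = (535.0·8.000 + 73.70·431.0) / 608.7 = 36040/608.7 = 59.22 mg/L; combined flow 608.7 ML/d.
Half-life 7.65 h → k = ln 2 / 7.65 = 0.09061 h⁻¹ = 2.175 d⁻¹.
After decay, C = 59.22 × e^(−kt) = 59.22 × 0.4041 = 23.93 mg/L.
At the second outfall, C = (608.7·23.93 + 28.00·230.0) / (608.7 + 28.00) = 32.99 mg/L.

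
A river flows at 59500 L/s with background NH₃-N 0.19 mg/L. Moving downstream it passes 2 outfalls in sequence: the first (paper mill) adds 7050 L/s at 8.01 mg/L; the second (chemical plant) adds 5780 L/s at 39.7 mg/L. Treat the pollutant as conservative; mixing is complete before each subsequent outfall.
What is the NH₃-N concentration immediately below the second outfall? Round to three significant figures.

Below outfall 1: Q → 66550 L/s, C = (59500·0.1900 + 7050·8.010)/66550 = 1.018 mg/L.
Below outfall 2: Q → 72330 L/s, C = (66550·1.018 + 5780·39.70)/72330 = 4.110 mg/L.

4.11 mg/L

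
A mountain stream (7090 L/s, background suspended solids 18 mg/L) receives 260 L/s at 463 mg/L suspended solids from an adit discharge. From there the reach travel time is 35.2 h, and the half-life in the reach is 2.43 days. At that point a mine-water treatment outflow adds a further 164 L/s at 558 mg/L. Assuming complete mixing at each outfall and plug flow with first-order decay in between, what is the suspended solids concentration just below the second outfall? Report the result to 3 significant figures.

After mixing, C = (7090·18.00 + 260.0·463.0) / 7350 = 248000/7350 = 33.74 mg/L; combined flow 7350 L/s.
Half-life 2.43 d → k = ln 2 / 2.43 = 0.2852 d⁻¹.
After decay, C = 33.74 × e^(−kt) = 33.74 × 0.6581 = 22.21 mg/L.
Second outfall: C = (7350·22.21 + 164.0·558.0)/7514 = 33.90 mg/L.

33.9 mg/L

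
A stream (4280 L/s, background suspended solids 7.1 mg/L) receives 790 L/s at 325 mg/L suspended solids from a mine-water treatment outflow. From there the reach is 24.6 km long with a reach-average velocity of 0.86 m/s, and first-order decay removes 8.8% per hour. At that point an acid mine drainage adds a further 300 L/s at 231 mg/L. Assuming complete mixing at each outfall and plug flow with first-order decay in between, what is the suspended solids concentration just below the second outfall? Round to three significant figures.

38.6 mg/L

Conservation of mass: C = (4280·7.100 + 790.0·325.0) / 5070 = 287100/5070 = 56.63 mg/L; combined flow 5070 L/s.
Travel time t = 24.6·1000 / 0.86 = 28600 s = 7.946 h.
8.8%/h lost → k = −ln(1 − 0.088) = 0.09212 h⁻¹.
Decay over the reach: 56.63·exp(−kt) = 56.63·0.4810 = 27.24 mg/L.
At the second outfall, C = (5070·27.24 + 300.0·231.0) / (5070 + 300.0) = 38.62 mg/L.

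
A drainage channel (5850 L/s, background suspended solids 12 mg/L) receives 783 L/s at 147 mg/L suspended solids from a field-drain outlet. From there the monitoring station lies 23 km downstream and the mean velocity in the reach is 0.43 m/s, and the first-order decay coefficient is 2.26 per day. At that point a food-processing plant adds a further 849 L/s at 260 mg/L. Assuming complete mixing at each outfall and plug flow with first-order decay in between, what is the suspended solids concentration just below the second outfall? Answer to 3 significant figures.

Conservation of mass: C = (5850·12.00 + 783.0·147.0) / 6633 = 185300/6633 = 27.94 mg/L; combined flow 6633 L/s.
Travel time t = 23·1000 / 0.43 = 53490 s = 14.86 h.
Decay over the reach: 27.94·exp(−kt) = 27.94·0.2468 = 6.895 mg/L.
At the second outfall, C = (6633·6.895 + 849.0·260.0) / (6633 + 849.0) = 35.62 mg/L.

35.6 mg/L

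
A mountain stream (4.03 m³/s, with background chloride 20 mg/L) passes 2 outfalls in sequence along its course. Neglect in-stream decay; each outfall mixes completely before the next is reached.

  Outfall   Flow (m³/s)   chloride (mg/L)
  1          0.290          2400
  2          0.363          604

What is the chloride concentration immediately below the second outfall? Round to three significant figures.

213 mg/L

After outfall 1: Q = 4.030 + 0.2900 = 4.320 m³/s; C = (4.030·20.00 + 0.2900·2400)/4.320 = 179.8 mg/L.
After outfall 2: Q = 4.320 + 0.3630 = 4.683 m³/s; C = (4.320·179.8 + 0.3630·604.0)/4.683 = 212.7 mg/L.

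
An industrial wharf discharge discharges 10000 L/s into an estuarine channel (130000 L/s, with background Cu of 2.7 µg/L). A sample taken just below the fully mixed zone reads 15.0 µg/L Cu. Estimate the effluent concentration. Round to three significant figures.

Mass balance: 130000·2.700 + 10000·Cₑ = 140000·15.00
→ Cₑ = (140000·15.00 − 130000·2.700) / 10000 = 174.9 µg/L.

175 µg/L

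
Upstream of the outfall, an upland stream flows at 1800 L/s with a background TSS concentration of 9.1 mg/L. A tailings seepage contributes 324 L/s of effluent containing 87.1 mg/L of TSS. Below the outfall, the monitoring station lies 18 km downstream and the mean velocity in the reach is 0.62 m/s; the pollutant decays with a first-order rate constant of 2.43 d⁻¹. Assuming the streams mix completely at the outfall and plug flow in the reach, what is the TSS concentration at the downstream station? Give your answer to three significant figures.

9.28 mg/L

Mass balance: C = (1800·9.100 + 324.0·87.10) / 2124 = 44600/2124 = 21.00 mg/L.
Travel time t = 18·1000 / 0.62 = 29030 s = 8.065 h.
First-order decay: C = 21.00·exp(−k·t) = 21.00·0.4420 = 9.280 mg/L.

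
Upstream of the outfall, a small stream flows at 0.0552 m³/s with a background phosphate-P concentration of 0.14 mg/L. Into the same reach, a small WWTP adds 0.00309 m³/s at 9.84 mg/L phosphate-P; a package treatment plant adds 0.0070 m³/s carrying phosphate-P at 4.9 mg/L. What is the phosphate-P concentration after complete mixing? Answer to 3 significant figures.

Mixed concentration C = ΣQC/ΣQ = (0.05520·0.1400 + 0.003090·9.840 + 0.007000·4.900) / 0.06529 = 0.07243/0.06529 = 1.109 mg/L.

1.11 mg/L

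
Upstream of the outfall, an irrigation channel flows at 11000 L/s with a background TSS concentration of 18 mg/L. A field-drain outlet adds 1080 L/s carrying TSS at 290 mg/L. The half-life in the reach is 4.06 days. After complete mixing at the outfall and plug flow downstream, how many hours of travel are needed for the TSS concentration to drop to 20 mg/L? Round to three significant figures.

105 h

Mass balance: C = (11000·18.00 + 1080·290.0) / 12080 = 511200/12080 = 42.32 mg/L.
Half-life 4.06 d → k = ln 2 / 4.06 = 0.1707 d⁻¹.
42.32·exp(−k·t) = 20 → t = ln(42.32/20)/k = 379300 s = 105.4 h.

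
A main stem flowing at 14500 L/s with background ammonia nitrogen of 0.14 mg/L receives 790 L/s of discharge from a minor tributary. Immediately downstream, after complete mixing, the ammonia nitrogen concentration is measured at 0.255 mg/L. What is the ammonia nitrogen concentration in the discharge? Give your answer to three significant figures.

Mass balance: 14500·0.1400 + 790.0·Cₑ = 15290·0.2550
→ Cₑ = (15290·0.2550 − 14500·0.1400) / 790.0 = 2.366 mg/L.

2.37 mg/L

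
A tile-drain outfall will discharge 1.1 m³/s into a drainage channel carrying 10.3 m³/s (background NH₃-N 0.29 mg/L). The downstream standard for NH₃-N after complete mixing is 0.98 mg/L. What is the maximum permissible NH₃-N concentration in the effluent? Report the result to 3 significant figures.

7.44 mg/L

At the limit, (Qr·Cr + Qe·Cₑ)/(Qr + Qe) = 0.98:
Cₑ = (11.40·0.98 − 10.30·0.2900) / 1.100 = 7.441 mg/L.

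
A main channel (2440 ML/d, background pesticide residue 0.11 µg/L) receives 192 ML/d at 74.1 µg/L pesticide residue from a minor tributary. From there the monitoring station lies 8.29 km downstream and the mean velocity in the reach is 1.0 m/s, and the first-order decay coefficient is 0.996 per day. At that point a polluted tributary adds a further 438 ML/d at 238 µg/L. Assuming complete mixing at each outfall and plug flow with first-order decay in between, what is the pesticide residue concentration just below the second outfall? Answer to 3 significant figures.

Conservation of mass: C = (2440·0.1100 + 192.0·74.10) / 2632 = 14500/2632 = 5.507 µg/L; combined flow 2632 ML/d.
Travel time t = 8.29·1000 / 1.0 = 8290 s = 2.303 h.
After decay, C = 5.507 × e^(−kt) = 5.507 × 0.9089 = 5.005 µg/L.
Second outfall: C = (2632·5.005 + 438.0·238.0)/3070 = 38.25 µg/L.

38.2 µg/L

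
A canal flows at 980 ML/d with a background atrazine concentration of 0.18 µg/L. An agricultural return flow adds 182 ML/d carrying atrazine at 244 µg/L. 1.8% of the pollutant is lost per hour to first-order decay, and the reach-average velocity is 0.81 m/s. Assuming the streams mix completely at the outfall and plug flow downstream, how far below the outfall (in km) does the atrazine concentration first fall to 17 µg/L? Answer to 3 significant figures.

Conservation of mass: C = (980.0·0.1800 + 182.0·244.0) / 1162 = 44580/1162 = 38.37 µg/L.
1.8%/h lost → k = −ln(1 − 0.018) = 0.01816 h⁻¹.
Set 38.37·exp(−k·t) = 17 → t = ln(38.37/17)/k = 161300 s = 44.82 h.
Distance = v·t = 0.81·161300 = 130700 m = 130.7 km.

131 km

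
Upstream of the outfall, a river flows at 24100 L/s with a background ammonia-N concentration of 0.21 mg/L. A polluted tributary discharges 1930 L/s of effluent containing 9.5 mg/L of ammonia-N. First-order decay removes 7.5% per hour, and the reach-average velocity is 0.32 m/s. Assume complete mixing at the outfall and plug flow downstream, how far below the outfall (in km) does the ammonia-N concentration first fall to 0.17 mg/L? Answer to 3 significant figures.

Conservation of mass: C = (24100·0.2100 + 1930·9.500) / 26030 = 23400/26030 = 0.8988 mg/L.
7.5%/h lost → k = −ln(1 − 0.075) = 0.07796 h⁻¹.
Set 0.8988·exp(−k·t) = 0.17 → t = ln(0.8988/0.17)/k = 76900 s = 21.36 h.
Distance = v·t = 0.32·76900 = 24610 m = 24.61 km.

24.6 km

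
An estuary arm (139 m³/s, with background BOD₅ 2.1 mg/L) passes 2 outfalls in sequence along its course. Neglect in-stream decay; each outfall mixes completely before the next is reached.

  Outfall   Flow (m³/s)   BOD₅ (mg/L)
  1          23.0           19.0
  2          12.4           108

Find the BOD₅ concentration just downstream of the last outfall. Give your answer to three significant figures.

After outfall 1: Q = 139.0 + 23.00 = 162.0 m³/s; C = (139.0·2.100 + 23.00·19.00)/162.0 = 4.499 mg/L.
After outfall 2: Q = 162.0 + 12.40 = 174.4 m³/s; C = (162.0·4.499 + 12.40·108.0)/174.4 = 11.86 mg/L.

11.9 mg/L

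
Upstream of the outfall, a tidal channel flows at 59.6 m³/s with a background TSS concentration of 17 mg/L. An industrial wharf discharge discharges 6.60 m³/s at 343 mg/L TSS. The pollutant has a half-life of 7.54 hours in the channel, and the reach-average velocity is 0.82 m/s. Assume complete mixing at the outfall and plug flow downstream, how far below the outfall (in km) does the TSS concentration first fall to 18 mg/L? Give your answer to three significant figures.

Mass balance: C = (59.60·17.00 + 6.600·343.0) / 66.20 = 3277/66.20 = 49.50 mg/L.
Half-life 7.54 h → k = ln 2 / 7.54 = 0.09193 h⁻¹ = 2.206 d⁻¹.
Set 49.50·exp(−k·t) = 18 → t = ln(49.50/18)/k = 39620 s = 11.00 h.
Distance = v·t = 0.82·39620 = 32490 m = 32.49 km.

32.5 km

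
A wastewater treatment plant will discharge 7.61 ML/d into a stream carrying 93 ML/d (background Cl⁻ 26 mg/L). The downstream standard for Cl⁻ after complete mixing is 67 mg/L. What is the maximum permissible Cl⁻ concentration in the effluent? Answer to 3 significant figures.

At the limit, (Qr·Cr + Qe·Cₑ)/(Qr + Qe) = 67:
Cₑ = (100.6·67 − 93.00·26.00) / 7.610 = 568.1 mg/L.

568 mg/L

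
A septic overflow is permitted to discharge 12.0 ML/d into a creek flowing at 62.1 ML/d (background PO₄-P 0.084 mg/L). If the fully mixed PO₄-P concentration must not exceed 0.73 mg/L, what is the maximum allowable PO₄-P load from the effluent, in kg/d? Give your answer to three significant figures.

48.9 kg/d

Mass balance at the limit: 62.10·0.08400 + 12.00·Cₑ = 74.10·0.73 → Cₑ = 4.073 mg/L.
12.00 ML/d = 0.1389 m³/s. Load = 0.1389 m³/s × 4.073 g/m³ × 86 400 s/d = 48.88 kg/d.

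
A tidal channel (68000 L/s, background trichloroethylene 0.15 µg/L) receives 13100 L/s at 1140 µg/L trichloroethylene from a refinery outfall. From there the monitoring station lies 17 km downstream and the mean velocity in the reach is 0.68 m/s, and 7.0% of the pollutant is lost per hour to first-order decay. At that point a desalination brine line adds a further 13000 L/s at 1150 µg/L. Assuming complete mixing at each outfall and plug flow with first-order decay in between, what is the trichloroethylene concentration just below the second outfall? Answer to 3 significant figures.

Mixed concentration C = ΣQC/ΣQ = (68000·0.1500 + 13100·1140) / 81100 = 14940000/81100 = 184.3 µg/L; combined flow 81100 L/s.
Travel time t = 17·1000 / 0.68 = 25000 s = 6.944 h.
7.0%/h lost → k = −ln(1 − 0.07) = 0.07257 h⁻¹.
First-order decay: C = 184.3·exp(−k·t) = 184.3·0.6041 = 111.3 µg/L.
At the second outfall, C = (81100·111.3 + 13000·1150) / (81100 + 13000) = 254.8 µg/L.

255 µg/L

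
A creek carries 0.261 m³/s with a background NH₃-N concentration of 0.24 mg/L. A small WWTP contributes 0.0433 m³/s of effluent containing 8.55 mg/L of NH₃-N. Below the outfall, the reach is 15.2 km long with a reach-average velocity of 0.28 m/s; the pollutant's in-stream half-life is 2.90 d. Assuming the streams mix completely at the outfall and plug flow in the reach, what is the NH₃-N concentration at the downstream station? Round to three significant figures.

1.22 mg/L

After mixing, C = (0.2610·0.2400 + 0.04330·8.550) / 0.3043 = 0.4329/0.3043 = 1.422 mg/L.
Travel time t = 15.2·1000 / 0.28 = 54290 s = 15.08 h.
Half-life 2.90 d → k = ln 2 / 2.90 = 0.2390 d⁻¹.
After decay, C = 1.422 × e^(−kt) = 1.422 × 0.8606 = 1.224 mg/L.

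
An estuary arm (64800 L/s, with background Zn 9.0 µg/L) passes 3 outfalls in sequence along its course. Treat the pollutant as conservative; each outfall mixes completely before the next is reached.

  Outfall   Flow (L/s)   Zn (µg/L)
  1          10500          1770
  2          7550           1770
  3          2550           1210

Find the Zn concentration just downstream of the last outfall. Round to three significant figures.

417 µg/L

Below outfall 1: Q → 75300 L/s, C = (64800·9.000 + 10500·1770)/75300 = 254.6 µg/L.
Below outfall 2: Q → 82850 L/s, C = (75300·254.6 + 7550·1770)/82850 = 392.7 µg/L.
Below outfall 3: Q → 85400 L/s, C = (82850·392.7 + 2550·1210)/85400 = 417.1 µg/L.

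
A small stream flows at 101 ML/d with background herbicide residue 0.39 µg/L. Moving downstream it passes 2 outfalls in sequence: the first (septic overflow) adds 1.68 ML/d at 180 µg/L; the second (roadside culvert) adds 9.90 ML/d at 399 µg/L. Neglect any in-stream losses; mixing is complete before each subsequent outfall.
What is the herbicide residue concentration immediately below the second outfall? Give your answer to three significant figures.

Below outfall 1: Q → 102.7 ML/d, C = (101.0·0.3900 + 1.680·180.0)/102.7 = 3.329 µg/L.
Below outfall 2: Q → 112.6 ML/d, C = (102.7·3.329 + 9.900·399.0)/112.6 = 38.12 µg/L.

38.1 µg/L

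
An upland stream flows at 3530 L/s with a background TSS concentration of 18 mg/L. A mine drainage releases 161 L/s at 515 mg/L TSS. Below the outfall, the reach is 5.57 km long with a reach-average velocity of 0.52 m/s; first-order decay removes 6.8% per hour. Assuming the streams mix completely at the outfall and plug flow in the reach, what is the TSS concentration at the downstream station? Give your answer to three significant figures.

After mixing, C = (3530·18.00 + 161.0·515.0) / 3691 = 146500/3691 = 39.68 mg/L.
Travel time t = 5.57·1000 / 0.52 = 10710 s = 2.975 h.
6.8%/h lost → k = −ln(1 − 0.068) = 0.07042 h⁻¹.
After decay, C = 39.68 × e^(−kt) = 39.68 × 0.8110 = 32.18 mg/L.

32.2 mg/L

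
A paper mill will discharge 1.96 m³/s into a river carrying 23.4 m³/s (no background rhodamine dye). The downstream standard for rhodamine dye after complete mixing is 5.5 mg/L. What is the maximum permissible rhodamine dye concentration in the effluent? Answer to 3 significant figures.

71.2 mg/L

At the limit, (Qr·Cr + Qe·Cₑ)/(Qr + Qe) = 5.5:
Cₑ = (25.36·5.5 − 23.40·0) / 1.960 = 71.16 mg/L.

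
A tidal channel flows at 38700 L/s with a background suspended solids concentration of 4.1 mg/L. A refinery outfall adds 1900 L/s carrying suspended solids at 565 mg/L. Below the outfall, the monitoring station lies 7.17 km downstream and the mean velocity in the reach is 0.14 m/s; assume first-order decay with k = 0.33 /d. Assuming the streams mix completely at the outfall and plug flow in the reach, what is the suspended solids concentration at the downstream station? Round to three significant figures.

25.0 mg/L

Flow-weighted average: C = (38700·4.100 + 1900·565.0) / 40600 = 1232000/40600 = 30.35 mg/L.
Travel time t = 7.17·1000 / 0.14 = 51210 s = 14.23 h.
After decay, C = 30.35 × e^(−kt) = 30.35 × 0.8223 = 24.96 mg/L.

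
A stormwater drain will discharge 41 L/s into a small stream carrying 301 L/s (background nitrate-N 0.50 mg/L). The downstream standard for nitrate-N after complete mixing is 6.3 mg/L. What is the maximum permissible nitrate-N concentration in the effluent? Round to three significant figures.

48.9 mg/L

At the limit, (Qr·Cr + Qe·Cₑ)/(Qr + Qe) = 6.3:
Cₑ = (342.0·6.3 − 301.0·0.5000) / 41.00 = 48.88 mg/L.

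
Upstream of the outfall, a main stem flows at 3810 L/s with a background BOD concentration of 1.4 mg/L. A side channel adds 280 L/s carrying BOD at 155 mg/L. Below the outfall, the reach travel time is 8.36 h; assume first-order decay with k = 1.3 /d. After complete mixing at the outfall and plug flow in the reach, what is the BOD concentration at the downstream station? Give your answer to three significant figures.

After mixing, C = (3810·1.400 + 280.0·155.0) / 4090 = 48730/4090 = 11.92 mg/L.
Applying C = C₀e^(−kt): 11.92 × 0.6358 = 7.576 mg/L.

7.58 mg/L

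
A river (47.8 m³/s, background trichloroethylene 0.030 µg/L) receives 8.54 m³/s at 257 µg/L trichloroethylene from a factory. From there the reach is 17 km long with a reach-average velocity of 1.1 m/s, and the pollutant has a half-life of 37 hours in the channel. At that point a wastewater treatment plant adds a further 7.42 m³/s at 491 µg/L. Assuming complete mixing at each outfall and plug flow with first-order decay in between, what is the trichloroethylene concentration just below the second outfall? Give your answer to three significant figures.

Mixed concentration C = ΣQC/ΣQ = (47.80·0.03000 + 8.540·257.0) / 56.34 = 2196/56.34 = 38.98 µg/L; combined flow 56.34 m³/s.
Travel time t = 17·1000 / 1.1 = 15450 s = 4.293 h.
Half-life 37 h → k = ln 2 / 37 = 0.01873 h⁻¹ = 0.4496 d⁻¹.
First-order decay: C = 38.98·exp(−k·t) = 38.98·0.9227 = 35.97 µg/L.
Second outfall: C = (56.34·35.97 + 7.420·491.0)/63.76 = 88.92 µg/L.

88.9 µg/L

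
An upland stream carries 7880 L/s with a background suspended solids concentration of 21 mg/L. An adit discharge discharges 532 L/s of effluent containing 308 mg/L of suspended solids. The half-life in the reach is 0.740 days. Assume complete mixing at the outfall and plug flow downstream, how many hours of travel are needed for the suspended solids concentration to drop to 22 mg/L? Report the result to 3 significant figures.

Mixed concentration C = ΣQC/ΣQ = (7880·21.00 + 532.0·308.0) / 8412 = 329300/8412 = 39.15 mg/L.
Half-life 0.740 d → k = ln 2 / 0.740 = 0.9367 d⁻¹.
39.15·exp(−k·t) = 22 → t = ln(39.15/22)/k = 53170 s = 14.77 h.

14.8 h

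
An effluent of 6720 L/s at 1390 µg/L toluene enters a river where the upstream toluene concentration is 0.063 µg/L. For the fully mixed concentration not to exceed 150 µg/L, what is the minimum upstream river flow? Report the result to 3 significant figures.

Set C_mix = 150: (Q·0.06300 + 6720·1390) / (Q + 6720) = 150
→ Q = 6720·(1390 − 150)/(150 − 0.06300) = 55580 L/s.

55600 L/s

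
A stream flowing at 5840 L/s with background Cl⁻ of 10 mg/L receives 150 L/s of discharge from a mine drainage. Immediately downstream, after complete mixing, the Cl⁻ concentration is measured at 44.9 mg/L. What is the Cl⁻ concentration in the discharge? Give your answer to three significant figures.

1400 mg/L

Mass balance: 5840·10.00 + 150.0·Cₑ = 5990·44.90
→ Cₑ = (5990·44.90 − 5840·10.00) / 150.0 = 1404 mg/L.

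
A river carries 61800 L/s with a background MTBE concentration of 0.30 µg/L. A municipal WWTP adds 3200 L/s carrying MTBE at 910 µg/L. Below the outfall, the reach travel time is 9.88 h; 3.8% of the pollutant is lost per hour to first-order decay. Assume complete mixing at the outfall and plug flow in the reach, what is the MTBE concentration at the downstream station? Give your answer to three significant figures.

30.7 µg/L

Mixed concentration C = ΣQC/ΣQ = (61800·0.3000 + 3200·910.0) / 65000 = 2931000/65000 = 45.09 µg/L.
3.8%/h lost → k = −ln(1 − 0.038) = 0.03874 h⁻¹.
First-order decay: C = 45.09·exp(−k·t) = 45.09·0.6820 = 30.75 µg/L.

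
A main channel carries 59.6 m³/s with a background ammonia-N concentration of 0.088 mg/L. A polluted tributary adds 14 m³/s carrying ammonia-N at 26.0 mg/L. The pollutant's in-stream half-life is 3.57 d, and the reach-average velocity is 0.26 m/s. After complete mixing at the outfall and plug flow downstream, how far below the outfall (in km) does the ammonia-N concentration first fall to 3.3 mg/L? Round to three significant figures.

48.5 km

Mixed concentration C = ΣQC/ΣQ = (59.60·0.08800 + 14.00·26.00) / 73.60 = 369.2/73.60 = 5.017 mg/L.
Half-life 3.57 d → k = ln 2 / 3.57 = 0.1942 d⁻¹.
Set 5.017·exp(−k·t) = 3.3 → t = ln(5.017/3.3)/k = 186400 s = 51.78 h.
Distance = v·t = 0.26·186400 = 48470 m = 48.47 km.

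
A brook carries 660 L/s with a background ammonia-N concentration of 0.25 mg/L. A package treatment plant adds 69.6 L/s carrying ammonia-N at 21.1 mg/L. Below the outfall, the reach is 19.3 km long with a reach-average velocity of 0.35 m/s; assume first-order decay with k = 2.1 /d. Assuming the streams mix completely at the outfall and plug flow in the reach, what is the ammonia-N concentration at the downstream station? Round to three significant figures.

Mixed concentration C = ΣQC/ΣQ = (660.0·0.2500 + 69.60·21.10) / 729.6 = 1634/729.6 = 2.239 mg/L.
Travel time t = 19.3·1000 / 0.35 = 55140 s = 15.32 h.
Applying C = C₀e^(−kt): 2.239 × 0.2618 = 0.5861 mg/L.

0.586 mg/L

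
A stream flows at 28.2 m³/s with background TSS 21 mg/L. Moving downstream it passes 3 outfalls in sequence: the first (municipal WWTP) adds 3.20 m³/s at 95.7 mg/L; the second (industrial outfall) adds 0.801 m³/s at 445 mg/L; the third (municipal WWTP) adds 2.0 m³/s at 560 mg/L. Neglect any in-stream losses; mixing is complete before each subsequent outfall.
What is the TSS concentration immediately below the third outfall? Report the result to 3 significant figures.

Below outfall 1: Q → 31.40 m³/s, C = (28.20·21.00 + 3.200·95.70)/31.40 = 28.61 mg/L.
Below outfall 2: Q → 32.20 m³/s, C = (31.40·28.61 + 0.8010·445.0)/32.20 = 38.97 mg/L.
Below outfall 3: Q → 34.20 m³/s, C = (32.20·38.97 + 2.000·560.0)/34.20 = 69.44 mg/L.

69.4 mg/L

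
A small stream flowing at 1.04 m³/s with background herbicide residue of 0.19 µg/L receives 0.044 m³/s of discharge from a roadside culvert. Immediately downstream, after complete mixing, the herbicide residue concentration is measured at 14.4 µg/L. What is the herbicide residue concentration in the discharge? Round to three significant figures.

Mass balance: 1.040·0.1900 + 0.04400·Cₑ = 1.084·14.40
→ Cₑ = (1.084·14.40 − 1.040·0.1900) / 0.04400 = 350.3 µg/L.

350 µg/L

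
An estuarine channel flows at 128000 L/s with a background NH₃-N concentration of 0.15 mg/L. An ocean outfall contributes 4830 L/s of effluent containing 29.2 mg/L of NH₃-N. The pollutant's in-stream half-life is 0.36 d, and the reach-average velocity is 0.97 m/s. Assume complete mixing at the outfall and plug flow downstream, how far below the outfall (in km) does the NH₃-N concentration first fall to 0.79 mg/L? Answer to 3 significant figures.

Mixed concentration C = ΣQC/ΣQ = (128000·0.1500 + 4830·29.20) / 132800 = 160200/132800 = 1.206 mg/L.
Half-life 0.36 d → k = ln 2 / 0.36 = 1.925 d⁻¹.
Set 1.206·exp(−k·t) = 0.79 → t = ln(1.206/0.79)/k = 18990 s = 5.276 h.
Distance = v·t = 0.97·18990 = 18430 m = 18.43 km.

18.4 km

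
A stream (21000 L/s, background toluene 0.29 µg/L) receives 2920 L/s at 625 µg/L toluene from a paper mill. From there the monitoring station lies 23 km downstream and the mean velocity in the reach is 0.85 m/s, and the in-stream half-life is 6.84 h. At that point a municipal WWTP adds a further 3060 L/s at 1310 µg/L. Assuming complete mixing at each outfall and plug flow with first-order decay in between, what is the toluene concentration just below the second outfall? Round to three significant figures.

Mixed concentration C = ΣQC/ΣQ = (21000·0.2900 + 2920·625.0) / 23920 = 1831000/23920 = 76.55 µg/L; combined flow 23920 L/s.
Travel time t = 23·1000 / 0.85 = 27060 s = 7.516 h.
Half-life 6.84 h → k = ln 2 / 6.84 = 0.1013 h⁻¹ = 2.432 d⁻¹.
After decay, C = 76.55 × e^(−kt) = 76.55 × 0.4669 = 35.74 µg/L.
Second outfall: C = (23920·35.74 + 3060·1310)/26980 = 180.3 µg/L.

180 µg/L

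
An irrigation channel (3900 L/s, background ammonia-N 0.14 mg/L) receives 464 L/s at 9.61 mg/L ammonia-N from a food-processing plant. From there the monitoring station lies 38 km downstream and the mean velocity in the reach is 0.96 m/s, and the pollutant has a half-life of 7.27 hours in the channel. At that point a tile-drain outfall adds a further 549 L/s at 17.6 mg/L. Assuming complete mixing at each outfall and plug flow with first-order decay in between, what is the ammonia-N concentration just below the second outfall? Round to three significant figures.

2.32 mg/L

Mixed concentration C = ΣQC/ΣQ = (3900·0.1400 + 464.0·9.610) / 4364 = 5005/4364 = 1.147 mg/L; combined flow 4364 L/s.
Travel time t = 38·1000 / 0.96 = 39580 s = 11.00 h.
Half-life 7.27 h → k = ln 2 / 7.27 = 0.09534 h⁻¹ = 2.288 d⁻¹.
After decay, C = 1.147 × e^(−kt) = 1.147 × 0.3505 = 0.4020 mg/L.
Second outfall: C = (4364·0.4020 + 549.0·17.60)/4913 = 2.324 mg/L.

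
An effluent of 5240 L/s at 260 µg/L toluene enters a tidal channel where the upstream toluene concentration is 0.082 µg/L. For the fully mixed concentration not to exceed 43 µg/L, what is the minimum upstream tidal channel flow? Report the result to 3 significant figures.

26500 L/s

Set C_mix = 43: (Q·0.08200 + 5240·260.0) / (Q + 5240) = 43
→ Q = 5240·(260.0 − 43)/(43 − 0.08200) = 26490 L/s.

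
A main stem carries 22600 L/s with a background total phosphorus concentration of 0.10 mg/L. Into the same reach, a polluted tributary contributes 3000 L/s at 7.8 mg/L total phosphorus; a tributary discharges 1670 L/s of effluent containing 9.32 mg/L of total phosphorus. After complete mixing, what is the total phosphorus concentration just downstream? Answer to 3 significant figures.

1.51 mg/L

Flow-weighted average: C = (22600·0.1000 + 3000·7.800 + 1670·9.320) / 27270 = 41220/27270 = 1.512 mg/L.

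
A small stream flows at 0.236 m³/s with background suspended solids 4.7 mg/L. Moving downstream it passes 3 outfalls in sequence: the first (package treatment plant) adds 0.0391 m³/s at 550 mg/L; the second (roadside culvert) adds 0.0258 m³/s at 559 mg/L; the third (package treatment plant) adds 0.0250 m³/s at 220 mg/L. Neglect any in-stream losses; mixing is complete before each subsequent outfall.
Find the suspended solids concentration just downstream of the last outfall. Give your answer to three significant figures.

131 mg/L

After outfall 1: Q = 0.2360 + 0.03910 = 0.2751 m³/s; C = (0.2360·4.700 + 0.03910·550.0)/0.2751 = 82.20 mg/L.
After outfall 2: Q = 0.2751 + 0.02580 = 0.3009 m³/s; C = (0.2751·82.20 + 0.02580·559.0)/0.3009 = 123.1 mg/L.
After outfall 3: Q = 0.3009 + 0.02500 = 0.3259 m³/s; C = (0.3009·123.1 + 0.02500·220.0)/0.3259 = 130.5 mg/L.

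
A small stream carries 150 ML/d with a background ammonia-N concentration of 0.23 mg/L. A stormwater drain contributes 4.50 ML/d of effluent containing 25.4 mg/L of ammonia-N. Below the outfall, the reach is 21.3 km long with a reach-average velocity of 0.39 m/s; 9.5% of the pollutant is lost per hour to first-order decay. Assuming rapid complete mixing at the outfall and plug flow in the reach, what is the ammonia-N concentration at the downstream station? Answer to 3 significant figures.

After mixing, C = (150.0·0.2300 + 4.500·25.40) / 154.5 = 148.8/154.5 = 0.9631 mg/L.
Travel time t = 21.3·1000 / 0.39 = 54620 s = 15.17 h.
9.5%/h lost → k = −ln(1 − 0.095) = 0.09982 h⁻¹.
Decay over the reach: 0.9631·exp(−kt) = 0.9631·0.2199 = 0.2118 mg/L.

0.212 mg/L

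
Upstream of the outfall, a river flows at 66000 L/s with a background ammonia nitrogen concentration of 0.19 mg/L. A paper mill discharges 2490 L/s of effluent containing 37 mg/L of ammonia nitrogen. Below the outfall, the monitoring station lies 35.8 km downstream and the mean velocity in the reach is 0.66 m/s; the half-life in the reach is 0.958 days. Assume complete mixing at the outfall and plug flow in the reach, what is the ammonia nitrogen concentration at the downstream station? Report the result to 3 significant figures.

0.970 mg/L

Mass balance: C = (66000·0.1900 + 2490·37.00) / 68490 = 104700/68490 = 1.528 mg/L.
Travel time t = 35.8·1000 / 0.66 = 54240 s = 15.07 h.
Half-life 0.958 d → k = ln 2 / 0.958 = 0.7235 d⁻¹.
Applying C = C₀e^(−kt): 1.528 × 0.6349 = 0.9703 mg/L.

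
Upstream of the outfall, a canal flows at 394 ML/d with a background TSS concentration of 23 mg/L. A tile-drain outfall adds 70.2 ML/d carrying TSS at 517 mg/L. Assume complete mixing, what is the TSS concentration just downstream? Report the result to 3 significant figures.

97.7 mg/L

Flow-weighted average: C = (394.0·23.00 + 70.20·517.0) / 464.2 = 45360/464.2 = 97.71 mg/L.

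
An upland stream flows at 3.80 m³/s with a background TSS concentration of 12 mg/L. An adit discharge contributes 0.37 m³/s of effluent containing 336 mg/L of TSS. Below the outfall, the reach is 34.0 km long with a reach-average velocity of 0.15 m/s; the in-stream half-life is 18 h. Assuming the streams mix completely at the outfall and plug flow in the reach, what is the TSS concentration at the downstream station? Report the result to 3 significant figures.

3.61 mg/L

Flow-weighted average: C = (3.800·12.00 + 0.3700·336.0) / 4.170 = 169.9/4.170 = 40.75 mg/L.
Travel time t = 34.0·1000 / 0.15 = 226700 s = 62.96 h.
Half-life 18 h → k = ln 2 / 18 = 0.03851 h⁻¹ = 0.9242 d⁻¹.
Decay over the reach: 40.75·exp(−kt) = 40.75·0.08851 = 3.607 mg/L.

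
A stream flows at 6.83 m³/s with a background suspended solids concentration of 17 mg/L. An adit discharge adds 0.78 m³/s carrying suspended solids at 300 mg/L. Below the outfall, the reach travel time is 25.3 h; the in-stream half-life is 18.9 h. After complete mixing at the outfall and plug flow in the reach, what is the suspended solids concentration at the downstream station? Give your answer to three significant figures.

18.2 mg/L

Flow-weighted average: C = (6.830·17.00 + 0.7800·300.0) / 7.610 = 350.1/7.610 = 46.01 mg/L.
Half-life 18.9 h → k = ln 2 / 18.9 = 0.03667 h⁻¹ = 0.8802 d⁻¹.
First-order decay: C = 46.01·exp(−k·t) = 46.01·0.3954 = 18.19 mg/L.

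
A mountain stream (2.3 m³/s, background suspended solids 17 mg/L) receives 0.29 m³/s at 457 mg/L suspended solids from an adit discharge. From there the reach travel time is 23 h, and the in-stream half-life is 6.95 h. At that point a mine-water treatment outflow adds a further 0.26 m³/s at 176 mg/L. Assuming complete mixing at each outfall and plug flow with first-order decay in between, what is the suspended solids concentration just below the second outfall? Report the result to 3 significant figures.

After mixing, C = (2.300·17.00 + 0.2900·457.0) / 2.590 = 171.6/2.590 = 66.27 mg/L; combined flow 2.590 m³/s.
Half-life 6.95 h → k = ln 2 / 6.95 = 0.09973 h⁻¹ = 2.394 d⁻¹.
Decay over the reach: 66.27·exp(−kt) = 66.27·0.1009 = 6.685 mg/L.
Second outfall: C = (2.590·6.685 + 0.2600·176.0)/2.850 = 22.13 mg/L.

22.1 mg/L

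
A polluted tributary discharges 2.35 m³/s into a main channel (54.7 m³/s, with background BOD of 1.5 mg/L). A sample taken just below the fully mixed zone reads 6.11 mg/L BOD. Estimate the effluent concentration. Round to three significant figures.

Mass balance: 54.70·1.500 + 2.350·Cₑ = 57.05·6.110
→ Cₑ = (57.05·6.110 − 54.70·1.500) / 2.350 = 113.4 mg/L.

113 mg/L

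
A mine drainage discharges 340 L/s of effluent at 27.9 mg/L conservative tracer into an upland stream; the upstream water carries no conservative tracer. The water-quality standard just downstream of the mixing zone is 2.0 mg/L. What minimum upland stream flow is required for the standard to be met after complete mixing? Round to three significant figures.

4400 L/s

Set C_mix = 2.0: (Q·0 + 340.0·27.90) / (Q + 340.0) = 2.0
→ Q = 340.0·(27.90 − 2.0)/(2.0 − 0) = 4403 L/s.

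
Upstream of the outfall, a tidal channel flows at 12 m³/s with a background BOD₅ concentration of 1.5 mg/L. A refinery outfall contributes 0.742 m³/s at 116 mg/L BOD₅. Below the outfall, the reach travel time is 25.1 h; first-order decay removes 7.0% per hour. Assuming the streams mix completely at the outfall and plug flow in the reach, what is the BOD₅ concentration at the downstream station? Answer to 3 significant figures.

1.32 mg/L

After mixing, C = (12.00·1.500 + 0.7420·116.0) / 12.74 = 104.1/12.74 = 8.168 mg/L.
7.0%/h lost → k = −ln(1 − 0.07) = 0.07257 h⁻¹.
Decay over the reach: 8.168·exp(−kt) = 8.168·0.1618 = 1.321 mg/L.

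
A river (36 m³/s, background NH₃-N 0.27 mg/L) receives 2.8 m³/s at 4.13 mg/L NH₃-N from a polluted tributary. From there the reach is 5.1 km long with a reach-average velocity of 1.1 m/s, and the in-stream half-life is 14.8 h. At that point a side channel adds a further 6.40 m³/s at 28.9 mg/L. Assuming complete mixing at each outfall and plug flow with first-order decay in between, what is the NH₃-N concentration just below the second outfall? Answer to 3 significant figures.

Mixed concentration C = ΣQC/ΣQ = (36.00·0.2700 + 2.800·4.130) / 38.80 = 21.28/38.80 = 0.5486 mg/L; combined flow 38.80 m³/s.
Travel time t = 5.1·1000 / 1.1 = 4636 s = 1.288 h.
Half-life 14.8 h → k = ln 2 / 14.8 = 0.04683 h⁻¹ = 1.124 d⁻¹.
Decay over the reach: 0.5486·exp(−kt) = 0.5486·0.9415 = 0.5164 mg/L.
Second outfall: C = (38.80·0.5164 + 6.400·28.90)/45.20 = 4.535 mg/L.

4.54 mg/L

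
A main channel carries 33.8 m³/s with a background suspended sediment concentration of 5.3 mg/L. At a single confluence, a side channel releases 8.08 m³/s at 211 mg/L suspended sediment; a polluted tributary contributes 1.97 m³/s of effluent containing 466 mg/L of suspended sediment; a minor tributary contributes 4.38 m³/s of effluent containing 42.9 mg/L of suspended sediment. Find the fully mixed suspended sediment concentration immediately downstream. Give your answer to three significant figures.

62.0 mg/L

Conservation of mass: C = (33.80·5.300 + 8.080·211.0 + 1.970·466.0 + 4.380·42.90) / 48.23 = 2990/48.23 = 61.99 mg/L.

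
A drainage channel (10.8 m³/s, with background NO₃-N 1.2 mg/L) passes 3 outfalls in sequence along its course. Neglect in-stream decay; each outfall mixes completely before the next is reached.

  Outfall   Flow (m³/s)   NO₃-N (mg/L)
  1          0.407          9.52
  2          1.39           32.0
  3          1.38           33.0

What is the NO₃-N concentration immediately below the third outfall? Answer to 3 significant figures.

Below outfall 1: Q → 11.21 m³/s, C = (10.80·1.200 + 0.4070·9.520)/11.21 = 1.502 mg/L.
Below outfall 2: Q → 12.60 m³/s, C = (11.21·1.502 + 1.390·32.00)/12.60 = 4.867 mg/L.
Below outfall 3: Q → 13.98 m³/s, C = (12.60·4.867 + 1.380·33.00)/13.98 = 7.645 mg/L.

7.65 mg/L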